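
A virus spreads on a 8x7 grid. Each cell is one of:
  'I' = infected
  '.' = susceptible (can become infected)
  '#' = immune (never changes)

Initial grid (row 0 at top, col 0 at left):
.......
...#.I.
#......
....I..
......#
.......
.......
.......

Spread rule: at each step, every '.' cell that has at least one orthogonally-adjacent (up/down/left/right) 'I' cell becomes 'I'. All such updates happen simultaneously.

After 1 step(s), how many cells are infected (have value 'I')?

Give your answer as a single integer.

Answer: 10

Derivation:
Step 0 (initial): 2 infected
Step 1: +8 new -> 10 infected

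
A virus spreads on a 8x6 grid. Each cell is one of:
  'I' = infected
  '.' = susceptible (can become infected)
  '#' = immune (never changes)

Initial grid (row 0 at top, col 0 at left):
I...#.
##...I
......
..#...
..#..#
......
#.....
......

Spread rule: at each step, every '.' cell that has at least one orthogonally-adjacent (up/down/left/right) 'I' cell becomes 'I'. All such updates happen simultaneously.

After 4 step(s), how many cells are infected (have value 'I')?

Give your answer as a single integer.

Answer: 17

Derivation:
Step 0 (initial): 2 infected
Step 1: +4 new -> 6 infected
Step 2: +4 new -> 10 infected
Step 3: +4 new -> 14 infected
Step 4: +3 new -> 17 infected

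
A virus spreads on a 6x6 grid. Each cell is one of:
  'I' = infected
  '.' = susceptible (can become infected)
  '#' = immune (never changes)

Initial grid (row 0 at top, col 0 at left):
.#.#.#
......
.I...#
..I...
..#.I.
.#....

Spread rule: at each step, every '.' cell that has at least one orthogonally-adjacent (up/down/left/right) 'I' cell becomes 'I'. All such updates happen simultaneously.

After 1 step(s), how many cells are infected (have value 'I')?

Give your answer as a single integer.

Answer: 12

Derivation:
Step 0 (initial): 3 infected
Step 1: +9 new -> 12 infected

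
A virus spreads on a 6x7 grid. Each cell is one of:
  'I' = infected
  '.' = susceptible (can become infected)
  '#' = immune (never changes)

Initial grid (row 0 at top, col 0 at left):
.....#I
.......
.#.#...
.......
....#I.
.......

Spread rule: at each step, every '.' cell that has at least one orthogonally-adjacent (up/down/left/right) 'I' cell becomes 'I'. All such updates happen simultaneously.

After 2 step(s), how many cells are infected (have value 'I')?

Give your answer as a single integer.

Answer: 13

Derivation:
Step 0 (initial): 2 infected
Step 1: +4 new -> 6 infected
Step 2: +7 new -> 13 infected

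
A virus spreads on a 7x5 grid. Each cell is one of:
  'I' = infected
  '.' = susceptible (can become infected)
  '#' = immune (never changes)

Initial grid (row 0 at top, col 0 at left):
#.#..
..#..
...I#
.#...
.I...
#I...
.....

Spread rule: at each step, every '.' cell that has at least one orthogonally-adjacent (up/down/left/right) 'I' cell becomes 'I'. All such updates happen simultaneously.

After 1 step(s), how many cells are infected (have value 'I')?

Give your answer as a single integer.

Answer: 10

Derivation:
Step 0 (initial): 3 infected
Step 1: +7 new -> 10 infected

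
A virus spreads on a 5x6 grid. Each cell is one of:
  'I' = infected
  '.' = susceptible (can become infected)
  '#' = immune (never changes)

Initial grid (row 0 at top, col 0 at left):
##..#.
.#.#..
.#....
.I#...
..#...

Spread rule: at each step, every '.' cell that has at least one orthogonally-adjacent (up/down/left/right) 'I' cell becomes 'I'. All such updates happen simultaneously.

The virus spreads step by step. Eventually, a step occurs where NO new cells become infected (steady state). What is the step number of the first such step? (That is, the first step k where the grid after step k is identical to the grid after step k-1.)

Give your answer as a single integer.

Answer: 4

Derivation:
Step 0 (initial): 1 infected
Step 1: +2 new -> 3 infected
Step 2: +2 new -> 5 infected
Step 3: +1 new -> 6 infected
Step 4: +0 new -> 6 infected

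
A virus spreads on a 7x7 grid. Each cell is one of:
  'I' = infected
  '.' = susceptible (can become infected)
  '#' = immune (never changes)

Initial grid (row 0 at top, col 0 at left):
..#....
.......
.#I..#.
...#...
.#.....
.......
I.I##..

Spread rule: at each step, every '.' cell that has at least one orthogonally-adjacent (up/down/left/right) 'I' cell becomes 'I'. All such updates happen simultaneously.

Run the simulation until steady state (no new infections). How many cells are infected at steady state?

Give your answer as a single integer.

Answer: 42

Derivation:
Step 0 (initial): 3 infected
Step 1: +6 new -> 9 infected
Step 2: +8 new -> 17 infected
Step 3: +8 new -> 25 infected
Step 4: +7 new -> 32 infected
Step 5: +6 new -> 38 infected
Step 6: +4 new -> 42 infected
Step 7: +0 new -> 42 infected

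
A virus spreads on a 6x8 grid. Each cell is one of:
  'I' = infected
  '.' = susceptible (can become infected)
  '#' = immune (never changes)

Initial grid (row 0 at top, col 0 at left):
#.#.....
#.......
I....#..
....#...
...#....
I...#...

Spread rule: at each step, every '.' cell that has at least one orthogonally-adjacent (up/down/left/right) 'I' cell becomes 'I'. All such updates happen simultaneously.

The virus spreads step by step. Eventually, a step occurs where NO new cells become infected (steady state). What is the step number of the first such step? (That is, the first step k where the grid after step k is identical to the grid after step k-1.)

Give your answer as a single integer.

Step 0 (initial): 2 infected
Step 1: +4 new -> 6 infected
Step 2: +5 new -> 11 infected
Step 3: +6 new -> 17 infected
Step 4: +3 new -> 20 infected
Step 5: +2 new -> 22 infected
Step 6: +2 new -> 24 infected
Step 7: +2 new -> 26 infected
Step 8: +3 new -> 29 infected
Step 9: +3 new -> 32 infected
Step 10: +3 new -> 35 infected
Step 11: +3 new -> 38 infected
Step 12: +3 new -> 41 infected
Step 13: +0 new -> 41 infected

Answer: 13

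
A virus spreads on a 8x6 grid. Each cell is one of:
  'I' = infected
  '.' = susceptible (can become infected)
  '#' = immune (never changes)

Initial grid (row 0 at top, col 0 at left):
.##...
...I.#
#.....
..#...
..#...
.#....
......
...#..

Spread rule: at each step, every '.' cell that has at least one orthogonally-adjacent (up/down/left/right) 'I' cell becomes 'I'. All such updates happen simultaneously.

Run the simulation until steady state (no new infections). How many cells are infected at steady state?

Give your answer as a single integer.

Step 0 (initial): 1 infected
Step 1: +4 new -> 5 infected
Step 2: +5 new -> 10 infected
Step 3: +6 new -> 16 infected
Step 4: +5 new -> 21 infected
Step 5: +6 new -> 27 infected
Step 6: +4 new -> 31 infected
Step 7: +5 new -> 36 infected
Step 8: +3 new -> 39 infected
Step 9: +1 new -> 40 infected
Step 10: +0 new -> 40 infected

Answer: 40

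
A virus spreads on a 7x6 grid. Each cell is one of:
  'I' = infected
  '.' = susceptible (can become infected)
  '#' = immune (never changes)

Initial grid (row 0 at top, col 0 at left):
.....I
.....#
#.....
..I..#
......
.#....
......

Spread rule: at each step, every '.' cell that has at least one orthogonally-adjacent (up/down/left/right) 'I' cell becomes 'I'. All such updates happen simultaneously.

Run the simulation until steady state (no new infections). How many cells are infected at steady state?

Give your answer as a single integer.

Answer: 38

Derivation:
Step 0 (initial): 2 infected
Step 1: +5 new -> 7 infected
Step 2: +10 new -> 17 infected
Step 3: +8 new -> 25 infected
Step 4: +8 new -> 33 infected
Step 5: +4 new -> 37 infected
Step 6: +1 new -> 38 infected
Step 7: +0 new -> 38 infected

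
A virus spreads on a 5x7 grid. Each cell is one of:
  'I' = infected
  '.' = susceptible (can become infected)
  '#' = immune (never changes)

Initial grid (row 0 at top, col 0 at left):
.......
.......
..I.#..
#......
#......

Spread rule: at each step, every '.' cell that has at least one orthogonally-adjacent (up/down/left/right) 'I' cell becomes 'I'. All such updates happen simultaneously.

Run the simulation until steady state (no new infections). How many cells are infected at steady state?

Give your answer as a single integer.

Step 0 (initial): 1 infected
Step 1: +4 new -> 5 infected
Step 2: +7 new -> 12 infected
Step 3: +7 new -> 19 infected
Step 4: +5 new -> 24 infected
Step 5: +5 new -> 29 infected
Step 6: +3 new -> 32 infected
Step 7: +0 new -> 32 infected

Answer: 32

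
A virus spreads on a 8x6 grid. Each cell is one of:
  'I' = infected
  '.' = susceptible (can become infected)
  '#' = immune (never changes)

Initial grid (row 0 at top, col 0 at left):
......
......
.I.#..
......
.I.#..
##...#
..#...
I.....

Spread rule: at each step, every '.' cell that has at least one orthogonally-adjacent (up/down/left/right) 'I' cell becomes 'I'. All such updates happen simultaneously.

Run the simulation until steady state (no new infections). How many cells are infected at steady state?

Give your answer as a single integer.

Answer: 42

Derivation:
Step 0 (initial): 3 infected
Step 1: +8 new -> 11 infected
Step 2: +8 new -> 19 infected
Step 3: +6 new -> 25 infected
Step 4: +6 new -> 31 infected
Step 5: +7 new -> 38 infected
Step 6: +4 new -> 42 infected
Step 7: +0 new -> 42 infected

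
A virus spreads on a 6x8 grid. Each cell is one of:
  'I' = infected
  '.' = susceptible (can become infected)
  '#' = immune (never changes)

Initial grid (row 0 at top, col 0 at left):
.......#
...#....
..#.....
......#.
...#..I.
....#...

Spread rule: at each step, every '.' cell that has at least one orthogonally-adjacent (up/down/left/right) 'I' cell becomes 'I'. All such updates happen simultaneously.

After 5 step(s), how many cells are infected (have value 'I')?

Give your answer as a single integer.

Step 0 (initial): 1 infected
Step 1: +3 new -> 4 infected
Step 2: +5 new -> 9 infected
Step 3: +3 new -> 12 infected
Step 4: +5 new -> 17 infected
Step 5: +5 new -> 22 infected

Answer: 22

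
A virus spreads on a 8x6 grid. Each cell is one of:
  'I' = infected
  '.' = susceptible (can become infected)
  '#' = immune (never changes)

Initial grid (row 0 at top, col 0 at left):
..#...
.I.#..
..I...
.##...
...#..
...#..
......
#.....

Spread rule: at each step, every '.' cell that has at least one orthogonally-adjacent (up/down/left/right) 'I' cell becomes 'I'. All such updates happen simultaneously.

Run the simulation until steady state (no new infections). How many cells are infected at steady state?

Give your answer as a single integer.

Step 0 (initial): 2 infected
Step 1: +5 new -> 7 infected
Step 2: +4 new -> 11 infected
Step 3: +4 new -> 15 infected
Step 4: +5 new -> 20 infected
Step 5: +6 new -> 26 infected
Step 6: +5 new -> 31 infected
Step 7: +5 new -> 36 infected
Step 8: +4 new -> 40 infected
Step 9: +1 new -> 41 infected
Step 10: +0 new -> 41 infected

Answer: 41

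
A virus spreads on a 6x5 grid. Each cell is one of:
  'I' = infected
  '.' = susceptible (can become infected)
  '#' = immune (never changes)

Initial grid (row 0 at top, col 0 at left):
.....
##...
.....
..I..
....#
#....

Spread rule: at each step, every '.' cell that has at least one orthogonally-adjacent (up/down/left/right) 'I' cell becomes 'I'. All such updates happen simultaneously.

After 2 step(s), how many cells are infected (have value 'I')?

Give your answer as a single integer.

Step 0 (initial): 1 infected
Step 1: +4 new -> 5 infected
Step 2: +8 new -> 13 infected

Answer: 13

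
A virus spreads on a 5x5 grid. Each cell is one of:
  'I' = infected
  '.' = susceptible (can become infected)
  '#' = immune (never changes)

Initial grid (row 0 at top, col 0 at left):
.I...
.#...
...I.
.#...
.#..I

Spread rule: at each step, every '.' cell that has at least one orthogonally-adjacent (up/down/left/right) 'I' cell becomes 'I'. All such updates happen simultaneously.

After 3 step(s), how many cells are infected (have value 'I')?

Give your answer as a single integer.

Answer: 20

Derivation:
Step 0 (initial): 3 infected
Step 1: +8 new -> 11 infected
Step 2: +7 new -> 18 infected
Step 3: +2 new -> 20 infected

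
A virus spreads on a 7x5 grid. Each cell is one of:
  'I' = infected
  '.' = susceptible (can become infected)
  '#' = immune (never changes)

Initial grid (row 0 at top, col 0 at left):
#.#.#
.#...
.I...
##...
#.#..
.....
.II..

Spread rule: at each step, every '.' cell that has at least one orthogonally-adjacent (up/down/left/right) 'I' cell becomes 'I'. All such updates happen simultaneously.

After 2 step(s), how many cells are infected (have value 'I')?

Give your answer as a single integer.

Answer: 17

Derivation:
Step 0 (initial): 3 infected
Step 1: +6 new -> 9 infected
Step 2: +8 new -> 17 infected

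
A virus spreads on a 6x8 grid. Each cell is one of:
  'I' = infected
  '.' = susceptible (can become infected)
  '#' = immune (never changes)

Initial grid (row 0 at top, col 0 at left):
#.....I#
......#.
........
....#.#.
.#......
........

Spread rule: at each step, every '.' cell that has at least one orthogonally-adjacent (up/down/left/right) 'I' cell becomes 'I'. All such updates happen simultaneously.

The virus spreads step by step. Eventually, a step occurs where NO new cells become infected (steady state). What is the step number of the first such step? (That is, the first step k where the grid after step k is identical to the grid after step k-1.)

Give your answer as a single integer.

Answer: 12

Derivation:
Step 0 (initial): 1 infected
Step 1: +1 new -> 2 infected
Step 2: +2 new -> 4 infected
Step 3: +3 new -> 7 infected
Step 4: +5 new -> 12 infected
Step 5: +5 new -> 17 infected
Step 6: +8 new -> 25 infected
Step 7: +7 new -> 32 infected
Step 8: +5 new -> 37 infected
Step 9: +2 new -> 39 infected
Step 10: +2 new -> 41 infected
Step 11: +1 new -> 42 infected
Step 12: +0 new -> 42 infected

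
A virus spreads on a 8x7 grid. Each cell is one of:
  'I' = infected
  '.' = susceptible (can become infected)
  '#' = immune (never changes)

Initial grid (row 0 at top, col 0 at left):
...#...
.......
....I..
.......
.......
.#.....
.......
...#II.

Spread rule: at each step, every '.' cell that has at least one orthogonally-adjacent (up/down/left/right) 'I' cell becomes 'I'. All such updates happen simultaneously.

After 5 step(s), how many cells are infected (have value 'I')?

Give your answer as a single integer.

Answer: 49

Derivation:
Step 0 (initial): 3 infected
Step 1: +7 new -> 10 infected
Step 2: +12 new -> 22 infected
Step 3: +11 new -> 33 infected
Step 4: +10 new -> 43 infected
Step 5: +6 new -> 49 infected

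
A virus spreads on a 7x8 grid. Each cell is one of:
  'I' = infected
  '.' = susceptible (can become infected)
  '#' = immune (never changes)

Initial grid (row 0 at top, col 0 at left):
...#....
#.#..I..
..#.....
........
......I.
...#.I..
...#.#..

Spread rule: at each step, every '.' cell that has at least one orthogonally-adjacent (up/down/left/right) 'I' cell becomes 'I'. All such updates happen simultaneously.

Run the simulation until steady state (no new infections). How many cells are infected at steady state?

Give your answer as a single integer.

Answer: 49

Derivation:
Step 0 (initial): 3 infected
Step 1: +9 new -> 12 infected
Step 2: +12 new -> 24 infected
Step 3: +6 new -> 30 infected
Step 4: +2 new -> 32 infected
Step 5: +3 new -> 35 infected
Step 6: +4 new -> 39 infected
Step 7: +4 new -> 43 infected
Step 8: +3 new -> 46 infected
Step 9: +1 new -> 47 infected
Step 10: +2 new -> 49 infected
Step 11: +0 new -> 49 infected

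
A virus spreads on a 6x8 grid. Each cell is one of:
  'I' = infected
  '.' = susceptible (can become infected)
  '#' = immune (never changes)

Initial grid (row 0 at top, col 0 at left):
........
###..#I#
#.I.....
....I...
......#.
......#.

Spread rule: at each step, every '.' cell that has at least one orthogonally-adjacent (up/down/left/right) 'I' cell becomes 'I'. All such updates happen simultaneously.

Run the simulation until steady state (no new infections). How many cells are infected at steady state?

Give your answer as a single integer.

Answer: 40

Derivation:
Step 0 (initial): 3 infected
Step 1: +9 new -> 12 infected
Step 2: +12 new -> 24 infected
Step 3: +8 new -> 32 infected
Step 4: +4 new -> 36 infected
Step 5: +3 new -> 39 infected
Step 6: +1 new -> 40 infected
Step 7: +0 new -> 40 infected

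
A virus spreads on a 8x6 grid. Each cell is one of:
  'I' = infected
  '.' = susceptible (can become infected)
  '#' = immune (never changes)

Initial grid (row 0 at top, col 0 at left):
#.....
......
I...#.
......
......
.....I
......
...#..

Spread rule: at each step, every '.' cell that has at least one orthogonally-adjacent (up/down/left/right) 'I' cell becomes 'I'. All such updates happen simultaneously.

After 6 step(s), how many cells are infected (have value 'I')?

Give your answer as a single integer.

Answer: 45

Derivation:
Step 0 (initial): 2 infected
Step 1: +6 new -> 8 infected
Step 2: +9 new -> 17 infected
Step 3: +12 new -> 29 infected
Step 4: +8 new -> 37 infected
Step 5: +6 new -> 43 infected
Step 6: +2 new -> 45 infected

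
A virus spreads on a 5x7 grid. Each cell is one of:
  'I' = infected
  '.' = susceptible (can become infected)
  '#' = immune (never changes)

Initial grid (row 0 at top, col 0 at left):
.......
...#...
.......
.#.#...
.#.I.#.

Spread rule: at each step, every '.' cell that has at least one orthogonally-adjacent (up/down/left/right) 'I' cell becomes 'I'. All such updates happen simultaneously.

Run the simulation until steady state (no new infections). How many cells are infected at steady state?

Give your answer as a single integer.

Answer: 30

Derivation:
Step 0 (initial): 1 infected
Step 1: +2 new -> 3 infected
Step 2: +2 new -> 5 infected
Step 3: +3 new -> 8 infected
Step 4: +6 new -> 14 infected
Step 5: +7 new -> 21 infected
Step 6: +6 new -> 27 infected
Step 7: +3 new -> 30 infected
Step 8: +0 new -> 30 infected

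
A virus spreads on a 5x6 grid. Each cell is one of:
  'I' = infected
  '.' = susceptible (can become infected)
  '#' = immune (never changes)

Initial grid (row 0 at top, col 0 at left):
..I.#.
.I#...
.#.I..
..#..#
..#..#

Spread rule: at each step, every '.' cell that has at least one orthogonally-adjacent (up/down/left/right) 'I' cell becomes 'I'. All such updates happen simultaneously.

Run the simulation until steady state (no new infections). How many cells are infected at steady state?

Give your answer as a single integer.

Step 0 (initial): 3 infected
Step 1: +7 new -> 10 infected
Step 2: +6 new -> 16 infected
Step 3: +3 new -> 19 infected
Step 4: +3 new -> 22 infected
Step 5: +1 new -> 23 infected
Step 6: +0 new -> 23 infected

Answer: 23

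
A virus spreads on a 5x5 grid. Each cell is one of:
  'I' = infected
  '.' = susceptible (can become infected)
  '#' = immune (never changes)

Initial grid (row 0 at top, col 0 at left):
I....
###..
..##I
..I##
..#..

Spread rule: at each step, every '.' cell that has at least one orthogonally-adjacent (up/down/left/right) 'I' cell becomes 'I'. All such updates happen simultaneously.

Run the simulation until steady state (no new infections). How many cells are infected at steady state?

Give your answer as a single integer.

Answer: 15

Derivation:
Step 0 (initial): 3 infected
Step 1: +3 new -> 6 infected
Step 2: +6 new -> 12 infected
Step 3: +3 new -> 15 infected
Step 4: +0 new -> 15 infected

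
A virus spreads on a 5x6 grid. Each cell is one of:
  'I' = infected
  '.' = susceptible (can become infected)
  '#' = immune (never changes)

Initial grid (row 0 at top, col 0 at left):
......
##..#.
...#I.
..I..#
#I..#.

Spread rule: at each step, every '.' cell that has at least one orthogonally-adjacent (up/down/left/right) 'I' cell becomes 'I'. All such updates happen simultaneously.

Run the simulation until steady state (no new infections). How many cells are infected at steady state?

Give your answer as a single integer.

Answer: 22

Derivation:
Step 0 (initial): 3 infected
Step 1: +6 new -> 9 infected
Step 2: +5 new -> 14 infected
Step 3: +4 new -> 18 infected
Step 4: +3 new -> 21 infected
Step 5: +1 new -> 22 infected
Step 6: +0 new -> 22 infected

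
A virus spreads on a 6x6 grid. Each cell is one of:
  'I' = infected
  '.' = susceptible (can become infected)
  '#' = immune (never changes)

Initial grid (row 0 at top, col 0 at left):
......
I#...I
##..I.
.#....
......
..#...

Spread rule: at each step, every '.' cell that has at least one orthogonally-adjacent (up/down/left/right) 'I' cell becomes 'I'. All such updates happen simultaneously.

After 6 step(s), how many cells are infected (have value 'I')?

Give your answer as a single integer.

Answer: 29

Derivation:
Step 0 (initial): 3 infected
Step 1: +6 new -> 9 infected
Step 2: +7 new -> 16 infected
Step 3: +7 new -> 23 infected
Step 4: +3 new -> 26 infected
Step 5: +1 new -> 27 infected
Step 6: +2 new -> 29 infected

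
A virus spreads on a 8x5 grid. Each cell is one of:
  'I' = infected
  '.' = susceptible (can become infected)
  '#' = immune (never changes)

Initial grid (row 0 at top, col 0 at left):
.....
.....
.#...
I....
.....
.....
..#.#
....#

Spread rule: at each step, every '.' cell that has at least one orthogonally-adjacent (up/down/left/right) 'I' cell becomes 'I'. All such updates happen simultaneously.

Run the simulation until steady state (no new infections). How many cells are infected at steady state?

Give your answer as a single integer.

Step 0 (initial): 1 infected
Step 1: +3 new -> 4 infected
Step 2: +4 new -> 8 infected
Step 3: +7 new -> 15 infected
Step 4: +8 new -> 23 infected
Step 5: +6 new -> 29 infected
Step 6: +5 new -> 34 infected
Step 7: +2 new -> 36 infected
Step 8: +0 new -> 36 infected

Answer: 36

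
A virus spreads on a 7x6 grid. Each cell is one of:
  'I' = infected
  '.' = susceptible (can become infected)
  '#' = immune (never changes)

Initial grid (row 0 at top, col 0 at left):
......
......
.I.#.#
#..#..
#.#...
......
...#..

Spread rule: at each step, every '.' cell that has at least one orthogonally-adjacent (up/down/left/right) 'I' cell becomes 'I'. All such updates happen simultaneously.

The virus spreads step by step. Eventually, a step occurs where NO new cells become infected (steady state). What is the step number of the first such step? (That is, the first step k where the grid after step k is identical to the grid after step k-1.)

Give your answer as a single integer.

Answer: 9

Derivation:
Step 0 (initial): 1 infected
Step 1: +4 new -> 5 infected
Step 2: +5 new -> 10 infected
Step 3: +4 new -> 14 infected
Step 4: +5 new -> 19 infected
Step 5: +6 new -> 25 infected
Step 6: +4 new -> 29 infected
Step 7: +4 new -> 33 infected
Step 8: +2 new -> 35 infected
Step 9: +0 new -> 35 infected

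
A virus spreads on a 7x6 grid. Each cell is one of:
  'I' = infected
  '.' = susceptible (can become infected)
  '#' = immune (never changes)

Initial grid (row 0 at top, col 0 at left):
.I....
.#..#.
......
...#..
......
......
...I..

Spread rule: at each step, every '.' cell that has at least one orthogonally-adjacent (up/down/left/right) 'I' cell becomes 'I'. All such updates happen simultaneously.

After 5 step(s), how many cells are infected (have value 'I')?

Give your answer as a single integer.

Answer: 38

Derivation:
Step 0 (initial): 2 infected
Step 1: +5 new -> 7 infected
Step 2: +8 new -> 15 infected
Step 3: +9 new -> 24 infected
Step 4: +9 new -> 33 infected
Step 5: +5 new -> 38 infected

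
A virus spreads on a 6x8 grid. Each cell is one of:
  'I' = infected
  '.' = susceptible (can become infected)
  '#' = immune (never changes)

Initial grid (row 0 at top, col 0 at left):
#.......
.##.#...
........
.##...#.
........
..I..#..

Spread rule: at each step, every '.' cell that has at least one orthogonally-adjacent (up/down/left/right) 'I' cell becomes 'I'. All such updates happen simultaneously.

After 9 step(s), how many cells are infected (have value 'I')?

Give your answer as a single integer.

Step 0 (initial): 1 infected
Step 1: +3 new -> 4 infected
Step 2: +4 new -> 8 infected
Step 3: +3 new -> 11 infected
Step 4: +4 new -> 15 infected
Step 5: +6 new -> 21 infected
Step 6: +6 new -> 27 infected
Step 7: +6 new -> 33 infected
Step 8: +4 new -> 37 infected
Step 9: +2 new -> 39 infected

Answer: 39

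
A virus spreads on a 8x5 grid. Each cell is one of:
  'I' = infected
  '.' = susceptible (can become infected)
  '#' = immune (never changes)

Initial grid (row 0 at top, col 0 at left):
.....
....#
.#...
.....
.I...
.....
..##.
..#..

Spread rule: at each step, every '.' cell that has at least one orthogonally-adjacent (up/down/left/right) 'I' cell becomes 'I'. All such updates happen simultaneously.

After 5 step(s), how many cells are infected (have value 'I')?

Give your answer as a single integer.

Answer: 30

Derivation:
Step 0 (initial): 1 infected
Step 1: +4 new -> 5 infected
Step 2: +6 new -> 11 infected
Step 3: +7 new -> 18 infected
Step 4: +6 new -> 24 infected
Step 5: +6 new -> 30 infected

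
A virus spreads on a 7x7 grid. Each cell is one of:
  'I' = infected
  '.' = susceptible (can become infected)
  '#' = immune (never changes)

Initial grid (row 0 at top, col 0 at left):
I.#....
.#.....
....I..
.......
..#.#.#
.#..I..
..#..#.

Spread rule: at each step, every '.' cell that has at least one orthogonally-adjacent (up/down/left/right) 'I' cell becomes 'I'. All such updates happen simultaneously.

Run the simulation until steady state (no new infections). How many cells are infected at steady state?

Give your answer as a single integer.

Answer: 41

Derivation:
Step 0 (initial): 3 infected
Step 1: +9 new -> 12 infected
Step 2: +13 new -> 25 infected
Step 3: +9 new -> 34 infected
Step 4: +3 new -> 37 infected
Step 5: +2 new -> 39 infected
Step 6: +1 new -> 40 infected
Step 7: +1 new -> 41 infected
Step 8: +0 new -> 41 infected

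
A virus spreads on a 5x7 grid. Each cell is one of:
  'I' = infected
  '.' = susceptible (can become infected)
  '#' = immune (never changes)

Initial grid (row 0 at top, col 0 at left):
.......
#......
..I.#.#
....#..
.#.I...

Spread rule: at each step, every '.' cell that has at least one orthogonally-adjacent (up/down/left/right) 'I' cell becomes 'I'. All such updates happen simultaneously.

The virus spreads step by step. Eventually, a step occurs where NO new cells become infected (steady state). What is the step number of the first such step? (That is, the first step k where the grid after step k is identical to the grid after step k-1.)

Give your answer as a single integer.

Answer: 7

Derivation:
Step 0 (initial): 2 infected
Step 1: +7 new -> 9 infected
Step 2: +6 new -> 15 infected
Step 3: +6 new -> 21 infected
Step 4: +6 new -> 27 infected
Step 5: +2 new -> 29 infected
Step 6: +1 new -> 30 infected
Step 7: +0 new -> 30 infected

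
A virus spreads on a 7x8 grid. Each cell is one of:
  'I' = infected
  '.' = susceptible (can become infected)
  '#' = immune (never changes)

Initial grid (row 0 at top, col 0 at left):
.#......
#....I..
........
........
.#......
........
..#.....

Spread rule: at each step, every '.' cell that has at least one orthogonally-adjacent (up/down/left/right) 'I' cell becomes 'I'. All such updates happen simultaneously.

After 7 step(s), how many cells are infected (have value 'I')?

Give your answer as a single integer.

Step 0 (initial): 1 infected
Step 1: +4 new -> 5 infected
Step 2: +7 new -> 12 infected
Step 3: +8 new -> 20 infected
Step 4: +8 new -> 28 infected
Step 5: +7 new -> 35 infected
Step 6: +7 new -> 42 infected
Step 7: +4 new -> 46 infected

Answer: 46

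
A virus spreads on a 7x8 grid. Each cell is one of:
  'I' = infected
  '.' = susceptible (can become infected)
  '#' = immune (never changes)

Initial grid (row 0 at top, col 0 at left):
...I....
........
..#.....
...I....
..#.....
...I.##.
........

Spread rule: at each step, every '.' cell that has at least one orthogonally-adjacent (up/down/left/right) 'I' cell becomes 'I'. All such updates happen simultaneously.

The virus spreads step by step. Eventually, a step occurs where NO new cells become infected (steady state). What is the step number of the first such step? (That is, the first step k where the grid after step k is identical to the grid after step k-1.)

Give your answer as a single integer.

Answer: 7

Derivation:
Step 0 (initial): 3 infected
Step 1: +10 new -> 13 infected
Step 2: +11 new -> 24 infected
Step 3: +13 new -> 37 infected
Step 4: +10 new -> 47 infected
Step 5: +4 new -> 51 infected
Step 6: +1 new -> 52 infected
Step 7: +0 new -> 52 infected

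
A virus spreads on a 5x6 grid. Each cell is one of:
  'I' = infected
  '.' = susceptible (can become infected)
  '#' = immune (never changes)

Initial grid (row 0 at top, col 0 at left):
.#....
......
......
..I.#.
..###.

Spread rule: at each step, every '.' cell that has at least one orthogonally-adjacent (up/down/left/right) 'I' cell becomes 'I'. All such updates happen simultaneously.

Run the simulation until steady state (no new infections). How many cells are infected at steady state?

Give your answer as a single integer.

Answer: 25

Derivation:
Step 0 (initial): 1 infected
Step 1: +3 new -> 4 infected
Step 2: +5 new -> 9 infected
Step 3: +6 new -> 15 infected
Step 4: +4 new -> 19 infected
Step 5: +4 new -> 23 infected
Step 6: +2 new -> 25 infected
Step 7: +0 new -> 25 infected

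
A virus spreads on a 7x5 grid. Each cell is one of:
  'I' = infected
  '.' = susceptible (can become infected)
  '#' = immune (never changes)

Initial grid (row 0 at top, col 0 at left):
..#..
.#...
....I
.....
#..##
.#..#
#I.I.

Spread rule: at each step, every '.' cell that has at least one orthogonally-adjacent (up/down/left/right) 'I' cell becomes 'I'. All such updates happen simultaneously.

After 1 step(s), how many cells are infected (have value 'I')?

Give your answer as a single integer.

Step 0 (initial): 3 infected
Step 1: +6 new -> 9 infected

Answer: 9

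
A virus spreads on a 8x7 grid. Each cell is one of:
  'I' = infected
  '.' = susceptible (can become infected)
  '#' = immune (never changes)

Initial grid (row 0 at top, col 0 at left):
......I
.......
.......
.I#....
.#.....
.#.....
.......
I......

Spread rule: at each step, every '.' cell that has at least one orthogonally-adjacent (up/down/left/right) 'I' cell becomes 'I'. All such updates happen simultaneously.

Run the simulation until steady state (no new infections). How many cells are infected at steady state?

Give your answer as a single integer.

Step 0 (initial): 3 infected
Step 1: +6 new -> 9 infected
Step 2: +10 new -> 19 infected
Step 3: +10 new -> 29 infected
Step 4: +10 new -> 39 infected
Step 5: +8 new -> 47 infected
Step 6: +6 new -> 53 infected
Step 7: +0 new -> 53 infected

Answer: 53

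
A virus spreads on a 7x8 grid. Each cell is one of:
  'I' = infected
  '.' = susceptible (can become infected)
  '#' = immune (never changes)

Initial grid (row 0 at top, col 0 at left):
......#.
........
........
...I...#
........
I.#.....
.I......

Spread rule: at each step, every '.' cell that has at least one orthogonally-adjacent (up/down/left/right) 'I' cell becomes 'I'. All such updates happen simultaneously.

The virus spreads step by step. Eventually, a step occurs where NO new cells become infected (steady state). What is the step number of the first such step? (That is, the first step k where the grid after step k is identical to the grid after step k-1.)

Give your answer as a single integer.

Answer: 8

Derivation:
Step 0 (initial): 3 infected
Step 1: +8 new -> 11 infected
Step 2: +11 new -> 22 infected
Step 3: +10 new -> 32 infected
Step 4: +9 new -> 41 infected
Step 5: +8 new -> 49 infected
Step 6: +3 new -> 52 infected
Step 7: +1 new -> 53 infected
Step 8: +0 new -> 53 infected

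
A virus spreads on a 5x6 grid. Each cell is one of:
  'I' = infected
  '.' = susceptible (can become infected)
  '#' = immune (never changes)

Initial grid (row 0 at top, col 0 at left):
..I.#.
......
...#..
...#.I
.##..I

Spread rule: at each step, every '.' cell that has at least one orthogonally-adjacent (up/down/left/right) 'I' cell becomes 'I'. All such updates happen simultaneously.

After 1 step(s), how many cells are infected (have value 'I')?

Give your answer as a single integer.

Step 0 (initial): 3 infected
Step 1: +6 new -> 9 infected

Answer: 9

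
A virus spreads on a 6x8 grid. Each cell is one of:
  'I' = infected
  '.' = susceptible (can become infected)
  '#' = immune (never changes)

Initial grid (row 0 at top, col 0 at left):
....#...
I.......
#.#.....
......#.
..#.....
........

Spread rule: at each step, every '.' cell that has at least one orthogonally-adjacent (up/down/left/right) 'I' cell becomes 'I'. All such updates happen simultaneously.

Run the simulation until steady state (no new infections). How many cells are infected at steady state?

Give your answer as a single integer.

Step 0 (initial): 1 infected
Step 1: +2 new -> 3 infected
Step 2: +3 new -> 6 infected
Step 3: +3 new -> 9 infected
Step 4: +6 new -> 15 infected
Step 5: +5 new -> 20 infected
Step 6: +7 new -> 27 infected
Step 7: +6 new -> 33 infected
Step 8: +4 new -> 37 infected
Step 9: +3 new -> 40 infected
Step 10: +2 new -> 42 infected
Step 11: +1 new -> 43 infected
Step 12: +0 new -> 43 infected

Answer: 43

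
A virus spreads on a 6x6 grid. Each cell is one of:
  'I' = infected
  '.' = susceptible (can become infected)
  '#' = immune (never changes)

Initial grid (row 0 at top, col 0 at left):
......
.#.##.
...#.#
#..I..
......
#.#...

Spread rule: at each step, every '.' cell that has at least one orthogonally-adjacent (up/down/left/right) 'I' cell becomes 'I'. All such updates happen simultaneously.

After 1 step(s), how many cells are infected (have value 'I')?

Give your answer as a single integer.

Step 0 (initial): 1 infected
Step 1: +3 new -> 4 infected

Answer: 4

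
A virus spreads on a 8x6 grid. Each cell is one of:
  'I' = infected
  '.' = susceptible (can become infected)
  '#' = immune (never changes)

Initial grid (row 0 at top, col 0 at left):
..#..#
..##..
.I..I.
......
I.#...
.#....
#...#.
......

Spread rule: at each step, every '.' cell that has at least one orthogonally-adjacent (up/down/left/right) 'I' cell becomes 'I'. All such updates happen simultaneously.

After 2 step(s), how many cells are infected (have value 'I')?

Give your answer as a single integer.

Step 0 (initial): 3 infected
Step 1: +11 new -> 14 infected
Step 2: +8 new -> 22 infected

Answer: 22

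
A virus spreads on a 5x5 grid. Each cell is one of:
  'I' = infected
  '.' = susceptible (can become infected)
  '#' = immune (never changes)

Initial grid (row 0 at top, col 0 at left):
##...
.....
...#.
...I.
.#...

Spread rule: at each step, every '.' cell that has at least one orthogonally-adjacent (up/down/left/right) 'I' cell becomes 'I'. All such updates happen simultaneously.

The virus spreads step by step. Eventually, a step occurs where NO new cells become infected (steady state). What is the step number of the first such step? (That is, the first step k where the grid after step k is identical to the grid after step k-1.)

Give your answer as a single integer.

Step 0 (initial): 1 infected
Step 1: +3 new -> 4 infected
Step 2: +5 new -> 9 infected
Step 3: +4 new -> 13 infected
Step 4: +6 new -> 19 infected
Step 5: +2 new -> 21 infected
Step 6: +0 new -> 21 infected

Answer: 6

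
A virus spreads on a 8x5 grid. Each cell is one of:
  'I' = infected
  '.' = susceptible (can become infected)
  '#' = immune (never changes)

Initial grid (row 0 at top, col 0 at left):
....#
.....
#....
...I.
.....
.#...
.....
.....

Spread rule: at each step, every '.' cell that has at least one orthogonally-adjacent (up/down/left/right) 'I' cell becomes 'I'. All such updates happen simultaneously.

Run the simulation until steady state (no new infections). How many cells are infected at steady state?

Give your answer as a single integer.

Step 0 (initial): 1 infected
Step 1: +4 new -> 5 infected
Step 2: +7 new -> 12 infected
Step 3: +9 new -> 21 infected
Step 4: +6 new -> 27 infected
Step 5: +6 new -> 33 infected
Step 6: +3 new -> 36 infected
Step 7: +1 new -> 37 infected
Step 8: +0 new -> 37 infected

Answer: 37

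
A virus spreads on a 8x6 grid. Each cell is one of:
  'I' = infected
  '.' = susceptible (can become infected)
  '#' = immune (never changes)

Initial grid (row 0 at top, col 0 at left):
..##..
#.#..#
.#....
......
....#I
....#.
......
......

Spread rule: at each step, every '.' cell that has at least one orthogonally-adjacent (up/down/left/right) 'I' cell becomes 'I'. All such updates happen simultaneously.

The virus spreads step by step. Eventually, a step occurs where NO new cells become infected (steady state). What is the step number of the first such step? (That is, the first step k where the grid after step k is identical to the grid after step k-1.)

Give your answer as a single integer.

Step 0 (initial): 1 infected
Step 1: +2 new -> 3 infected
Step 2: +3 new -> 6 infected
Step 3: +4 new -> 10 infected
Step 4: +6 new -> 16 infected
Step 5: +8 new -> 24 infected
Step 6: +6 new -> 30 infected
Step 7: +5 new -> 35 infected
Step 8: +2 new -> 37 infected
Step 9: +0 new -> 37 infected

Answer: 9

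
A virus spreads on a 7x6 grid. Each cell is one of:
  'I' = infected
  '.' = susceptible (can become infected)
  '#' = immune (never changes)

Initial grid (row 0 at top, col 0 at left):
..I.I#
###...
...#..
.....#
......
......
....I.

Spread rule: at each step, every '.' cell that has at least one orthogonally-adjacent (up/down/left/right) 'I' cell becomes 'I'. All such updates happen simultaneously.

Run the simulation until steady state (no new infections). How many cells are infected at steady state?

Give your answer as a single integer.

Step 0 (initial): 3 infected
Step 1: +6 new -> 9 infected
Step 2: +8 new -> 17 infected
Step 3: +6 new -> 23 infected
Step 4: +4 new -> 27 infected
Step 5: +3 new -> 30 infected
Step 6: +3 new -> 33 infected
Step 7: +2 new -> 35 infected
Step 8: +1 new -> 36 infected
Step 9: +0 new -> 36 infected

Answer: 36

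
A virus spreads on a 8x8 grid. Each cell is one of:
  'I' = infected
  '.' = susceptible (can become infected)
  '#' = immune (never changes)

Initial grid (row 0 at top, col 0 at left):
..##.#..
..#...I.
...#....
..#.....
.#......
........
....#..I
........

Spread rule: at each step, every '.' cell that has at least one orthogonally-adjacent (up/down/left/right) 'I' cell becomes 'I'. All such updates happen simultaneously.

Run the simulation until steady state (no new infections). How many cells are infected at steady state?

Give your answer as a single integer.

Step 0 (initial): 2 infected
Step 1: +7 new -> 9 infected
Step 2: +9 new -> 18 infected
Step 3: +8 new -> 26 infected
Step 4: +4 new -> 30 infected
Step 5: +4 new -> 34 infected
Step 6: +4 new -> 38 infected
Step 7: +4 new -> 42 infected
Step 8: +3 new -> 45 infected
Step 9: +2 new -> 47 infected
Step 10: +1 new -> 48 infected
Step 11: +2 new -> 50 infected
Step 12: +2 new -> 52 infected
Step 13: +3 new -> 55 infected
Step 14: +1 new -> 56 infected
Step 15: +0 new -> 56 infected

Answer: 56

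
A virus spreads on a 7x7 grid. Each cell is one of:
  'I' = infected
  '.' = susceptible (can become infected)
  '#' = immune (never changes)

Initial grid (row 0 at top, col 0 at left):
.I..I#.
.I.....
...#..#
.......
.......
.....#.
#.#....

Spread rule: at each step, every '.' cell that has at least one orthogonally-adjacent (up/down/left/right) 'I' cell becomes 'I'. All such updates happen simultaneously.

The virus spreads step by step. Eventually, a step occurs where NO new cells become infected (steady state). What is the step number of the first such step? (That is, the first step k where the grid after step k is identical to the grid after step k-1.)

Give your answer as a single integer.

Answer: 9

Derivation:
Step 0 (initial): 3 infected
Step 1: +7 new -> 10 infected
Step 2: +6 new -> 16 infected
Step 3: +6 new -> 22 infected
Step 4: +7 new -> 29 infected
Step 5: +7 new -> 36 infected
Step 6: +3 new -> 39 infected
Step 7: +3 new -> 42 infected
Step 8: +1 new -> 43 infected
Step 9: +0 new -> 43 infected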